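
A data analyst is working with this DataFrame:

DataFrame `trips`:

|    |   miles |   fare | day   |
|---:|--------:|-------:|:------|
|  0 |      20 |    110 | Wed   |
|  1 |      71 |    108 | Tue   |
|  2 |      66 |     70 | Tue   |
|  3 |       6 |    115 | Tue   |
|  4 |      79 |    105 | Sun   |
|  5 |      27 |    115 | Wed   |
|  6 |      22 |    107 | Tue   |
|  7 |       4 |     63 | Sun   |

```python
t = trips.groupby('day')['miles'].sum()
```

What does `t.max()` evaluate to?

group by day, sum of miles:
day
Sun     83
Tue    165
Wed     47
Name: miles, dtype: int64

165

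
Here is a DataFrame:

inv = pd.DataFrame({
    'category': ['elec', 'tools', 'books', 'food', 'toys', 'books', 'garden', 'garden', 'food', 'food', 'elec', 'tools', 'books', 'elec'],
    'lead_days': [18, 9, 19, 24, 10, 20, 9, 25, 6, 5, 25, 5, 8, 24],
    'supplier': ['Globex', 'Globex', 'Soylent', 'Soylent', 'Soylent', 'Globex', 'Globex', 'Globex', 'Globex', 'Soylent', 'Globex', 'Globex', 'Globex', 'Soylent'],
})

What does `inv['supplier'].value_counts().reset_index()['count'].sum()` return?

value_counts of supplier:
supplier
Globex     9
Soylent    5
Name: count, dtype: int64
reset_index():
  supplier  count
0   Globex      9
1  Soylent      5
So sum() = 14.

14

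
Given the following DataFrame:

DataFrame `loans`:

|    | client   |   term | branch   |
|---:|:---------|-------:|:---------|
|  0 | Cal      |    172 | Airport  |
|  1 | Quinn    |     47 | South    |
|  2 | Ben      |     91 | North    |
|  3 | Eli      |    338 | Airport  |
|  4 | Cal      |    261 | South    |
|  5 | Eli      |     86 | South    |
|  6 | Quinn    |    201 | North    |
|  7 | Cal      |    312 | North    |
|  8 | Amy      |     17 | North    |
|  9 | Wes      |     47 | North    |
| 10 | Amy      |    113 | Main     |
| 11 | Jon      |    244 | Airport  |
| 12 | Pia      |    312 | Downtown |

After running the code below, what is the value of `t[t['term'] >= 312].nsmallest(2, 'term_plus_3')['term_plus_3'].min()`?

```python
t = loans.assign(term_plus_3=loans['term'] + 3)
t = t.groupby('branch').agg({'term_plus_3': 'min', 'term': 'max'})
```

add column term_plus_3 = loans['term'] + 3:
   client  term    branch  term_plus_3
0     Cal   172   Airport          175
1   Quinn    47     South           50
2     Ben    91     North           94
3     Eli   338   Airport          341
4     Cal   261     South          264
5     Eli    86     South           89
6   Quinn   201     North          204
7     Cal   312     North          315
8     Amy    17     North           20
9     Wes    47     North           50
10    Amy   113      Main          116
11    Jon   244   Airport          247
12    Pia   312  Downtown          315
group by branch: min(term_plus_3), max(term):
          term_plus_3  term
branch                     
Airport           175   338
Downtown          315   312
Main              116   113
North              20   312
South              50   261
filter rows where term >= 312:
          term_plus_3  term
branch                     
Airport           175   338
Downtown          315   312
North              20   312
take 2 rows with smallest term_plus_3:
         term_plus_3  term
branch                    
North             20   312
Airport          175   338
Taking the min of column 'term_plus_3' gives 20.

20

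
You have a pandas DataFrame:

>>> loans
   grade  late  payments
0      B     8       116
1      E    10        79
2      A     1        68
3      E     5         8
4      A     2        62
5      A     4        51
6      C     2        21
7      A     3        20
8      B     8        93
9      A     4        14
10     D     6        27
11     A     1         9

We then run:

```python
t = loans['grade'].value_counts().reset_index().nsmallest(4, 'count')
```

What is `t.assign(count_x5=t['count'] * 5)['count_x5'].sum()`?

value_counts of grade:
grade
A    6
B    2
E    2
C    1
D    1
Name: count, dtype: int64
reset_index():
  grade  count
0     A      6
1     B      2
2     E      2
3     C      1
4     D      1
take 4 rows with smallest count:
  grade  count
3     C      1
4     D      1
1     B      2
2     E      2
add column count_x5 = t['count'] * 5:
  grade  count  count_x5
3     C      1         5
4     D      1         5
1     B      2        10
2     E      2        10
The sum of column 'count_x5' is 30.

30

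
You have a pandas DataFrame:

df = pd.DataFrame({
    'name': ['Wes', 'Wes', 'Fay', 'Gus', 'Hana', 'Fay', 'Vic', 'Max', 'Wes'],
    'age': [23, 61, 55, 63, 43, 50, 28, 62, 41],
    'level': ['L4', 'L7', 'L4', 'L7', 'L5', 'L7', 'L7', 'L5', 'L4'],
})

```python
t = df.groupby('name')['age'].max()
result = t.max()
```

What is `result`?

63

group by name, max of age:
name
Fay     55
Gus     63
Hana    43
Max     62
Vic     28
Wes     61
Name: age, dtype: int64
Hence 63.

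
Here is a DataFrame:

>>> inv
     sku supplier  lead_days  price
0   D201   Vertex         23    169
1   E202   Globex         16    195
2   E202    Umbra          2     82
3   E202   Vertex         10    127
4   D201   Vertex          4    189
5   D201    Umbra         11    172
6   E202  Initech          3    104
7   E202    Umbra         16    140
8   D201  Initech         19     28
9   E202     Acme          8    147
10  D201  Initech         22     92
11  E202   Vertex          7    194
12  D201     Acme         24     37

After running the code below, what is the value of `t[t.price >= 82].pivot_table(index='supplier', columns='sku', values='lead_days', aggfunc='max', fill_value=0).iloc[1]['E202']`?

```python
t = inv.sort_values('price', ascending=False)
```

16

sort by price descending:
     sku supplier  lead_days  price
1   E202   Globex         16    195
11  E202   Vertex          7    194
4   D201   Vertex          4    189
5   D201    Umbra         11    172
0   D201   Vertex         23    169
9   E202     Acme          8    147
7   E202    Umbra         16    140
3   E202   Vertex         10    127
6   E202  Initech          3    104
10  D201  Initech         22     92
2   E202    Umbra          2     82
12  D201     Acme         24     37
8   D201  Initech         19     28
filter rows where price >= 82:
     sku supplier  lead_days  price
1   E202   Globex         16    195
11  E202   Vertex          7    194
4   D201   Vertex          4    189
5   D201    Umbra         11    172
0   D201   Vertex         23    169
9   E202     Acme          8    147
7   E202    Umbra         16    140
3   E202   Vertex         10    127
6   E202  Initech          3    104
10  D201  Initech         22     92
2   E202    Umbra          2     82
pivot: rows=supplier, cols=sku, max(lead_days):
sku       D201  E202
supplier            
Acme         0     8
Globex       0    16
Initech     22     3
Umbra       11    16
Vertex      23    10
So iloc[1]['E202'] = 16.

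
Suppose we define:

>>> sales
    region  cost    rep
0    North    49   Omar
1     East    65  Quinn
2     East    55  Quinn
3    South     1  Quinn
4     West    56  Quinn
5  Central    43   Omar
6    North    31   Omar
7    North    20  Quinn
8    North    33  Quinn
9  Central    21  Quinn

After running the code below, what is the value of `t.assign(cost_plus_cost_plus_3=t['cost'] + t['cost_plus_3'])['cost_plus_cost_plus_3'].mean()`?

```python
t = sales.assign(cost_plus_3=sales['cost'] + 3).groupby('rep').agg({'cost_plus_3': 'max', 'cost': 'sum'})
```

add column cost_plus_3 = sales['cost'] + 3:
    region  cost    rep  cost_plus_3
0    North    49   Omar           52
1     East    65  Quinn           68
2     East    55  Quinn           58
3    South     1  Quinn            4
4     West    56  Quinn           59
5  Central    43   Omar           46
6    North    31   Omar           34
7    North    20  Quinn           23
8    North    33  Quinn           36
9  Central    21  Quinn           24
group by rep: max(cost_plus_3), sum(cost):
       cost_plus_3  cost
rep                     
Omar            52   123
Quinn           68   251
add column cost_plus_cost_plus_3 = t['cost'] + t['cost_plus_3']:
       cost_plus_3  cost  cost_plus_cost_plus_3
rep                                            
Omar            52   123                    175
Quinn           68   251                    319
Taking the mean of column 'cost_plus_cost_plus_3' gives 247.0.

247.0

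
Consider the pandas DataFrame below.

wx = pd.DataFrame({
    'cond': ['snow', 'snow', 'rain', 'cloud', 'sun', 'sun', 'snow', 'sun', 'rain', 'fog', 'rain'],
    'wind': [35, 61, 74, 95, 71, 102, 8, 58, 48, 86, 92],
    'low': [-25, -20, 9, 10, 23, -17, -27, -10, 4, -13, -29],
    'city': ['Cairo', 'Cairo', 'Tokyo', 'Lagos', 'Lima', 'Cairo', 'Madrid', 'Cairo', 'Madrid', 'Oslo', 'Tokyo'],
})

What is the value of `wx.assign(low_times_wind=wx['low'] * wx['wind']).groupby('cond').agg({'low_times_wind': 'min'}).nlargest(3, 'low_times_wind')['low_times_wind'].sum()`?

add column low_times_wind = wx['low'] * wx['wind']:
     cond  wind  low    city  low_times_wind
0    snow    35  -25   Cairo            -875
1    snow    61  -20   Cairo           -1220
2    rain    74    9   Tokyo             666
3   cloud    95   10   Lagos             950
4     sun    71   23    Lima            1633
5     sun   102  -17   Cairo           -1734
6    snow     8  -27  Madrid            -216
7     sun    58  -10   Cairo            -580
8    rain    48    4  Madrid             192
9     fog    86  -13    Oslo           -1118
10   rain    92  -29   Tokyo           -2668
group by cond, min of low_times_wind:
       low_times_wind
cond                 
cloud             950
fog             -1118
rain            -2668
snow            -1220
sun             -1734
take 3 rows with largest low_times_wind:
       low_times_wind
cond                 
cloud             950
fog             -1118
snow            -1220
Taking the sum of column 'low_times_wind' gives -1388.

-1388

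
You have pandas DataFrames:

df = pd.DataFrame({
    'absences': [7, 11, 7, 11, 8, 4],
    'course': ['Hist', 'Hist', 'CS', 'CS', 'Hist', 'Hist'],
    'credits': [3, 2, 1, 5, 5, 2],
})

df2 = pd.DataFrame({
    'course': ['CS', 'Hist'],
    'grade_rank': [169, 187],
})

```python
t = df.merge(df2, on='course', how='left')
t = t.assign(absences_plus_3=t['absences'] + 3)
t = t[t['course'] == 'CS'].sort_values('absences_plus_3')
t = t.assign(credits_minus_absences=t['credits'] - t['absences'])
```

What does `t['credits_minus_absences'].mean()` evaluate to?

merge on 'course' (how='left') → 6 rows:
   absences course  credits  grade_rank
0         7   Hist        3         187
1        11   Hist        2         187
2         7     CS        1         169
3        11     CS        5         169
4         8   Hist        5         187
5         4   Hist        2         187
add column absences_plus_3 = t['absences'] + 3:
   absences course  credits  grade_rank  absences_plus_3
0         7   Hist        3         187               10
1        11   Hist        2         187               14
2         7     CS        1         169               10
3        11     CS        5         169               14
4         8   Hist        5         187               11
5         4   Hist        2         187                7
filter rows where course == 'CS':
   absences course  credits  grade_rank  absences_plus_3
2         7     CS        1         169               10
3        11     CS        5         169               14
sort by absences_plus_3:
   absences course  credits  grade_rank  absences_plus_3
2         7     CS        1         169               10
3        11     CS        5         169               14
add column credits_minus_absences = t['credits'] - t['absences']:
   absences course  credits  grade_rank  absences_plus_3  credits_minus_absences
2         7     CS        1         169               10                      -6
3        11     CS        5         169               14                      -6
Reading off the mean of column 'credits_minus_absences', we get -6.0.

-6.0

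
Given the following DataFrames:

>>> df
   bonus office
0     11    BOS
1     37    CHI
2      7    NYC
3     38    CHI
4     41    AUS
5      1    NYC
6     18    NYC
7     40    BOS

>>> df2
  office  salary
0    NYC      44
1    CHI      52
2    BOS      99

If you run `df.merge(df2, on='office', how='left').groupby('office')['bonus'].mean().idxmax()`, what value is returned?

AUS

merge on 'office' (how='left') → 8 rows:
   bonus office  salary
0     11    BOS    99.0
1     37    CHI    52.0
2      7    NYC    44.0
3     38    CHI    52.0
4     41    AUS     NaN
5      1    NYC    44.0
6     18    NYC    44.0
7     40    BOS    99.0
group by office, mean of bonus:
office
AUS    41.000000
BOS    25.500000
CHI    37.500000
NYC     8.666667
Name: bonus, dtype: float64
The label with the largest value is AUS.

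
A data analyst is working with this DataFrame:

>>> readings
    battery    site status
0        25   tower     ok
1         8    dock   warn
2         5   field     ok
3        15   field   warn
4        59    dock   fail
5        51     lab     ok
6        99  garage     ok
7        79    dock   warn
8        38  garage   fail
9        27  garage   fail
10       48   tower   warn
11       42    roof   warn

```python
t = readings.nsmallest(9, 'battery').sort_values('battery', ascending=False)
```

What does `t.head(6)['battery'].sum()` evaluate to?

take 9 rows with smallest battery:
    battery    site status
2         5   field     ok
1         8    dock   warn
3        15   field   warn
0        25   tower     ok
9        27  garage   fail
8        38  garage   fail
11       42    roof   warn
10       48   tower   warn
5        51     lab     ok
sort by battery descending:
    battery    site status
5        51     lab     ok
10       48   tower   warn
11       42    roof   warn
8        38  garage   fail
9        27  garage   fail
0        25   tower     ok
3        15   field   warn
1         8    dock   warn
2         5   field     ok
take first 6 rows:
    battery    site status
5        51     lab     ok
10       48   tower   warn
11       42    roof   warn
8        38  garage   fail
9        27  garage   fail
0        25   tower     ok

231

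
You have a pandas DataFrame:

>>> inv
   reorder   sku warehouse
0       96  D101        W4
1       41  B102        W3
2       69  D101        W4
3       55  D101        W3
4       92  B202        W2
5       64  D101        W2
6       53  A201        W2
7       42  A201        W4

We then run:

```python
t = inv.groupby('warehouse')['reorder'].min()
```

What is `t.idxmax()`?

group by warehouse, min of reorder:
warehouse
W2    53
W3    41
W4    42
Name: reorder, dtype: int64
The label with the largest value is W2.

W2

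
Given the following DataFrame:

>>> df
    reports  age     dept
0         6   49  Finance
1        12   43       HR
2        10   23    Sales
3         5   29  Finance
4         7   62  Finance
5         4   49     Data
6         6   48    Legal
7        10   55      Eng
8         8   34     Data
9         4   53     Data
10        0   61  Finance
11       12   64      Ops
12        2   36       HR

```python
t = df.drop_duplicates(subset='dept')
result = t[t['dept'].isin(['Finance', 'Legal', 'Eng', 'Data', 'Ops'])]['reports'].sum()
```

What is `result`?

38

drop duplicate dept (keep=first):
    reports  age     dept
0         6   49  Finance
1        12   43       HR
2        10   23    Sales
5         4   49     Data
6         6   48    Legal
7        10   55      Eng
11       12   64      Ops
filter rows where dept in ['Finance', 'Legal', 'Eng', 'Data', 'Ops']:
    reports  age     dept
0         6   49  Finance
5         4   49     Data
6         6   48    Legal
7        10   55      Eng
11       12   64      Ops
Then the sum of column 'reports': 38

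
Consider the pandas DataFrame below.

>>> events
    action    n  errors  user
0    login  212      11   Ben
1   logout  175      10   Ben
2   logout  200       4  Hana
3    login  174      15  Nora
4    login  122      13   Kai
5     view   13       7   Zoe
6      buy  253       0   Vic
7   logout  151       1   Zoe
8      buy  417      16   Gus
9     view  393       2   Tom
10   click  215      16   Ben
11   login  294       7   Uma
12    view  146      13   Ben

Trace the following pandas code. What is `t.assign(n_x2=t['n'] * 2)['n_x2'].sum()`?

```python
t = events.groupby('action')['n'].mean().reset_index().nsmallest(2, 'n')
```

718.666666667

group by action, mean of n:
action
buy       335.000000
click     215.000000
login     200.500000
logout    175.333333
view      184.000000
Name: n, dtype: float64
reset_index():
   action           n
0     buy  335.000000
1   click  215.000000
2   login  200.500000
3  logout  175.333333
4    view  184.000000
take 2 rows with smallest n:
   action           n
3  logout  175.333333
4    view  184.000000
add column n_x2 = t['n'] * 2:
   action           n        n_x2
3  logout  175.333333  350.666667
4    view  184.000000  368.000000
Then the sum of column 'n_x2': 718.666666667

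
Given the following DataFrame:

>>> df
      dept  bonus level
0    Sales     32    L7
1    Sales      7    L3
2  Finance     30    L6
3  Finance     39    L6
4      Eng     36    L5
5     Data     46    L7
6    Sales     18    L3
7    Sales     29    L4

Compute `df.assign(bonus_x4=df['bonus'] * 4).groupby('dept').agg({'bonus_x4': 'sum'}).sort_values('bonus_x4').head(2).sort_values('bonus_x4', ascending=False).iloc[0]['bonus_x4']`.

184

add column bonus_x4 = df['bonus'] * 4:
      dept  bonus level  bonus_x4
0    Sales     32    L7       128
1    Sales      7    L3        28
2  Finance     30    L6       120
3  Finance     39    L6       156
4      Eng     36    L5       144
5     Data     46    L7       184
6    Sales     18    L3        72
7    Sales     29    L4       116
group by dept, sum of bonus_x4:
         bonus_x4
dept             
Data          184
Eng           144
Finance       276
Sales         344
sort by bonus_x4:
         bonus_x4
dept             
Eng           144
Data          184
Finance       276
Sales         344
take first 2 rows:
      bonus_x4
dept          
Eng        144
Data       184
sort by bonus_x4 descending:
      bonus_x4
dept          
Data       184
Eng        144
Finally, value at position 0, column 'bonus_x4' = 184.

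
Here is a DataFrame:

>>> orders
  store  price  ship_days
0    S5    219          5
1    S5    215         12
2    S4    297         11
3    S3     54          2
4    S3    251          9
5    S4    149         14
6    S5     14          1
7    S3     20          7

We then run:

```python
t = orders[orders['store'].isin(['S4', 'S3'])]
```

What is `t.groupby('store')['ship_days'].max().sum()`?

filter rows where store in ['S4', 'S3']:
  store  price  ship_days
2    S4    297         11
3    S3     54          2
4    S3    251          9
5    S4    149         14
7    S3     20          7
group by store, max of ship_days:
store
S3     9
S4    14
Name: ship_days, dtype: int64
So sum() = 23.

23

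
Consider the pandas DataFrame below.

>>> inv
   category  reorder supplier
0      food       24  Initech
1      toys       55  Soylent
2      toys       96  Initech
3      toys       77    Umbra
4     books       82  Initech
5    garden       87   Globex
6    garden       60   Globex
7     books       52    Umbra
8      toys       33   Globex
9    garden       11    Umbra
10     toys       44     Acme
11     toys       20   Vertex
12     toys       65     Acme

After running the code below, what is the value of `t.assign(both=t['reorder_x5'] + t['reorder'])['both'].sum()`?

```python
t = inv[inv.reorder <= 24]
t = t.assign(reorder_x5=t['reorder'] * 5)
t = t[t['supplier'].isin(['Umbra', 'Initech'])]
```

210

filter rows where reorder <= 24:
   category  reorder supplier
0      food       24  Initech
9    garden       11    Umbra
11     toys       20   Vertex
add column reorder_x5 = t['reorder'] * 5:
   category  reorder supplier  reorder_x5
0      food       24  Initech         120
9    garden       11    Umbra          55
11     toys       20   Vertex         100
filter rows where supplier in ['Umbra', 'Initech']:
  category  reorder supplier  reorder_x5
0     food       24  Initech         120
9   garden       11    Umbra          55
add column both = t['reorder_x5'] + t['reorder']:
  category  reorder supplier  reorder_x5  both
0     food       24  Initech         120   144
9   garden       11    Umbra          55    66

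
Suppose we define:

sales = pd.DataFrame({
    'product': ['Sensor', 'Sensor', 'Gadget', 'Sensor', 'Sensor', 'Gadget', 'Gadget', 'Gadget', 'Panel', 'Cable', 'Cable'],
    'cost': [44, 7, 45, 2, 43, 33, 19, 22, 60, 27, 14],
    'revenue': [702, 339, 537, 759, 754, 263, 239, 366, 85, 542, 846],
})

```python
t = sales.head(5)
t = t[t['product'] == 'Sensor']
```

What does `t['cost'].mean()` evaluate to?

24.0

take first 5 rows:
  product  cost  revenue
0  Sensor    44      702
1  Sensor     7      339
2  Gadget    45      537
3  Sensor     2      759
4  Sensor    43      754
filter rows where product == 'Sensor':
  product  cost  revenue
0  Sensor    44      702
1  Sensor     7      339
3  Sensor     2      759
4  Sensor    43      754
Then the mean of column 'cost': 24.0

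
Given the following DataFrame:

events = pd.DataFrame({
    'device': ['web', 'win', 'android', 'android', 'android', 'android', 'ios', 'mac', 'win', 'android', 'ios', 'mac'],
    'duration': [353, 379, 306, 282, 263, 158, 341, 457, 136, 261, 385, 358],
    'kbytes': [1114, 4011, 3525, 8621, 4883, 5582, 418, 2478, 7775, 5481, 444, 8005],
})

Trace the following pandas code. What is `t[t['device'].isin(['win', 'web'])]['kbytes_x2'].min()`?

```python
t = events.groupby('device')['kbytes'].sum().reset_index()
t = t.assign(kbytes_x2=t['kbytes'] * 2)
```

group by device, sum of kbytes:
device
android    28092
ios          862
mac        10483
web         1114
win        11786
Name: kbytes, dtype: int64
reset_index():
    device  kbytes
0  android   28092
1      ios     862
2      mac   10483
3      web    1114
4      win   11786
add column kbytes_x2 = t['kbytes'] * 2:
    device  kbytes  kbytes_x2
0  android   28092      56184
1      ios     862       1724
2      mac   10483      20966
3      web    1114       2228
4      win   11786      23572
filter rows where device in ['win', 'web']:
  device  kbytes  kbytes_x2
3    web    1114       2228
4    win   11786      23572
Taking the min of column 'kbytes_x2' gives 2228.

2228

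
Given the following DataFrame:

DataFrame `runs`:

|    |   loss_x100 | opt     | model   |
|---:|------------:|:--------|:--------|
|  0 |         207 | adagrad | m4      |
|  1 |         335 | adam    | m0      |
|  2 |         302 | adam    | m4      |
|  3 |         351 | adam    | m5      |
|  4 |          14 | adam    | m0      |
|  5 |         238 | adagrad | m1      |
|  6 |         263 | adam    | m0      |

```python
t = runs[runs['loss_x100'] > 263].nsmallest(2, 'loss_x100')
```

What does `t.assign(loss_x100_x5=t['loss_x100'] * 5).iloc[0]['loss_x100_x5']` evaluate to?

filter rows where loss_x100 > 263:
   loss_x100   opt model
1        335  adam    m0
2        302  adam    m4
3        351  adam    m5
take 2 rows with smallest loss_x100:
   loss_x100   opt model
2        302  adam    m4
1        335  adam    m0
add column loss_x100_x5 = t['loss_x100'] * 5:
   loss_x100   opt model  loss_x100_x5
2        302  adam    m4          1510
1        335  adam    m0          1675
So iloc[0]['loss_x100_x5'] = 1510.

1510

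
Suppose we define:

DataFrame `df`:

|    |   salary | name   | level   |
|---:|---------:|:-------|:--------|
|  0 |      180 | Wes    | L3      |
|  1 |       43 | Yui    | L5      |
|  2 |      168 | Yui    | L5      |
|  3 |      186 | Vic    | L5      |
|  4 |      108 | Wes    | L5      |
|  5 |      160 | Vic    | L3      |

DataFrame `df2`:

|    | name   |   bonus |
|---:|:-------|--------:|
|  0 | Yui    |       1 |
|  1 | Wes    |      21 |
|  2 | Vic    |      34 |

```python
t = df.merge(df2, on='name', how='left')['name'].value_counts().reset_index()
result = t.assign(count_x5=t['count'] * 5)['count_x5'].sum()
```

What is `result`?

merge on 'name' (how='left') → 6 rows:
   salary name level  bonus
0     180  Wes    L3     21
1      43  Yui    L5      1
2     168  Yui    L5      1
3     186  Vic    L5     34
4     108  Wes    L5     21
5     160  Vic    L3     34
value_counts of name:
name
Wes    2
Yui    2
Vic    2
Name: count, dtype: int64
reset_index():
  name  count
0  Wes      2
1  Yui      2
2  Vic      2
add column count_x5 = t['count'] * 5:
  name  count  count_x5
0  Wes      2        10
1  Yui      2        10
2  Vic      2        10
sum of column 'count_x5' → 30

30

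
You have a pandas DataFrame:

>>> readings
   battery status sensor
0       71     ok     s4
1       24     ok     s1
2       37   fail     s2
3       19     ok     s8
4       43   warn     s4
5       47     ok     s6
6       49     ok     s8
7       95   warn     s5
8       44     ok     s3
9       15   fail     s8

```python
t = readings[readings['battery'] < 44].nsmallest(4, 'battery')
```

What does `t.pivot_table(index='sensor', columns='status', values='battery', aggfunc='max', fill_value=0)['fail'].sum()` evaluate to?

52

filter rows where battery < 44:
   battery status sensor
1       24     ok     s1
2       37   fail     s2
3       19     ok     s8
4       43   warn     s4
9       15   fail     s8
take 4 rows with smallest battery:
   battery status sensor
9       15   fail     s8
3       19     ok     s8
1       24     ok     s1
2       37   fail     s2
pivot: rows=sensor, cols=status, max(battery):
status  fail  ok
sensor          
s1         0  24
s2        37   0
s8        15  19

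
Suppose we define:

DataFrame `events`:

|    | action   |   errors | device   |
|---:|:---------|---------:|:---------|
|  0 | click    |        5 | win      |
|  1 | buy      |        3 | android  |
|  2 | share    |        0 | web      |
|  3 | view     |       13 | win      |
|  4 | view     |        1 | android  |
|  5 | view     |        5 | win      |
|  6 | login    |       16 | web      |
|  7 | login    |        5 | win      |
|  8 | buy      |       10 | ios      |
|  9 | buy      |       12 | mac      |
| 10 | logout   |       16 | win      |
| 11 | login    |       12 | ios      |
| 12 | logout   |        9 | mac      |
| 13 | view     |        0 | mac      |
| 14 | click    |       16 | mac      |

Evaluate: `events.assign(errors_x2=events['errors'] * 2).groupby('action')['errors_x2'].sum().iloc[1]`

42

add column errors_x2 = events['errors'] * 2:
    action  errors   device  errors_x2
0    click       5      win         10
1      buy       3  android          6
2    share       0      web          0
3     view      13      win         26
4     view       1  android          2
5     view       5      win         10
6    login      16      web         32
7    login       5      win         10
8      buy      10      ios         20
9      buy      12      mac         24
10  logout      16      win         32
11   login      12      ios         24
12  logout       9      mac         18
13    view       0      mac          0
14   click      16      mac         32
group by action, sum of errors_x2:
action
buy       50
click     42
login     66
logout    50
share      0
view      38
Name: errors_x2, dtype: int64
So iloc[1] = 42.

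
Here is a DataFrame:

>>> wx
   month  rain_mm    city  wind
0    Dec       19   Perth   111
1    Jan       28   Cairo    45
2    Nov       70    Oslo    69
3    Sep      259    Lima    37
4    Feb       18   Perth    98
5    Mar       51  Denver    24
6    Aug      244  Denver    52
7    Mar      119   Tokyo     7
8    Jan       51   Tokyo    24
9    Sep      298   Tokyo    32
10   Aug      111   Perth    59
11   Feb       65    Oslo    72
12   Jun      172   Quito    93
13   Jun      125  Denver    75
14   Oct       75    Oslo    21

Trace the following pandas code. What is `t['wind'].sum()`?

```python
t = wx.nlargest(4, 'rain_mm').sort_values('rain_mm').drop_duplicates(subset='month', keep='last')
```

177

take 4 rows with largest rain_mm:
   month  rain_mm    city  wind
9    Sep      298   Tokyo    32
3    Sep      259    Lima    37
6    Aug      244  Denver    52
12   Jun      172   Quito    93
sort by rain_mm:
   month  rain_mm    city  wind
12   Jun      172   Quito    93
6    Aug      244  Denver    52
3    Sep      259    Lima    37
9    Sep      298   Tokyo    32
drop duplicate month (keep=last):
   month  rain_mm    city  wind
12   Jun      172   Quito    93
6    Aug      244  Denver    52
9    Sep      298   Tokyo    32
So sum() = 177.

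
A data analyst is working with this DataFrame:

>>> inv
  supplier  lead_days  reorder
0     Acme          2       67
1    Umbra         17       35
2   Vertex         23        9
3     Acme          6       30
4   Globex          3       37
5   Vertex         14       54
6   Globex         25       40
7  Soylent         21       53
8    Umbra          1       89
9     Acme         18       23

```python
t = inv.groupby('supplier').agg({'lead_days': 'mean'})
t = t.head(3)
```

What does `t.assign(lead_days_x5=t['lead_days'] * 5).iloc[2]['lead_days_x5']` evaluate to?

105.0

group by supplier, mean of lead_days:
          lead_days
supplier           
Acme       8.666667
Globex    14.000000
Soylent   21.000000
Umbra      9.000000
Vertex    18.500000
take first 3 rows:
          lead_days
supplier           
Acme       8.666667
Globex    14.000000
Soylent   21.000000
add column lead_days_x5 = t['lead_days'] * 5:
          lead_days  lead_days_x5
supplier                         
Acme       8.666667     43.333333
Globex    14.000000     70.000000
Soylent   21.000000    105.000000
value at position 2, column 'lead_days_x5' → 105.0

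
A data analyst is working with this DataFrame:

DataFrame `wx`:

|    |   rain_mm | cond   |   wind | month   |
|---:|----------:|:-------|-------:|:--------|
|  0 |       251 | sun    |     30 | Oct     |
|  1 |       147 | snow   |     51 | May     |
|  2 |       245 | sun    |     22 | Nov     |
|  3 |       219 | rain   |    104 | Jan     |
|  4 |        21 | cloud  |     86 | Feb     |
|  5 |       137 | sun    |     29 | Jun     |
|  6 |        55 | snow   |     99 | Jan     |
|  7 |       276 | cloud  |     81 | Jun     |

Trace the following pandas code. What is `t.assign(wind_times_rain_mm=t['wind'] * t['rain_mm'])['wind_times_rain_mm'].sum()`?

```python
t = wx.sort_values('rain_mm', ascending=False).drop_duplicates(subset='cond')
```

60159

sort by rain_mm descending:
   rain_mm   cond  wind month
7      276  cloud    81   Jun
0      251    sun    30   Oct
2      245    sun    22   Nov
3      219   rain   104   Jan
1      147   snow    51   May
5      137    sun    29   Jun
6       55   snow    99   Jan
4       21  cloud    86   Feb
drop duplicate cond (keep=first):
   rain_mm   cond  wind month
7      276  cloud    81   Jun
0      251    sun    30   Oct
3      219   rain   104   Jan
1      147   snow    51   May
add column wind_times_rain_mm = t['wind'] * t['rain_mm']:
   rain_mm   cond  wind month  wind_times_rain_mm
7      276  cloud    81   Jun               22356
0      251    sun    30   Oct                7530
3      219   rain   104   Jan               22776
1      147   snow    51   May                7497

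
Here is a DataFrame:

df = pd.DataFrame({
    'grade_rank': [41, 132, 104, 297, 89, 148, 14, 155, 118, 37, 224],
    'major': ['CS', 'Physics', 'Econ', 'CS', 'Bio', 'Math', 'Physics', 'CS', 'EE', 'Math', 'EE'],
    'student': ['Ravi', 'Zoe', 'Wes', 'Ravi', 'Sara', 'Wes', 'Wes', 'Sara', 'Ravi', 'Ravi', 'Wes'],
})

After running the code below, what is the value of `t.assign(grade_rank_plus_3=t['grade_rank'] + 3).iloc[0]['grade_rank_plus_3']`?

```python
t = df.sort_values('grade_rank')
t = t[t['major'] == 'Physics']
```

sort by grade_rank:
    grade_rank    major student
6           14  Physics     Wes
9           37     Math    Ravi
0           41       CS    Ravi
4           89      Bio    Sara
2          104     Econ     Wes
8          118       EE    Ravi
1          132  Physics     Zoe
5          148     Math     Wes
7          155       CS    Sara
10         224       EE     Wes
3          297       CS    Ravi
filter rows where major == 'Physics':
   grade_rank    major student
6          14  Physics     Wes
1         132  Physics     Zoe
add column grade_rank_plus_3 = t['grade_rank'] + 3:
   grade_rank    major student  grade_rank_plus_3
6          14  Physics     Wes                 17
1         132  Physics     Zoe                135
value at position 0, column 'grade_rank_plus_3' → 17

17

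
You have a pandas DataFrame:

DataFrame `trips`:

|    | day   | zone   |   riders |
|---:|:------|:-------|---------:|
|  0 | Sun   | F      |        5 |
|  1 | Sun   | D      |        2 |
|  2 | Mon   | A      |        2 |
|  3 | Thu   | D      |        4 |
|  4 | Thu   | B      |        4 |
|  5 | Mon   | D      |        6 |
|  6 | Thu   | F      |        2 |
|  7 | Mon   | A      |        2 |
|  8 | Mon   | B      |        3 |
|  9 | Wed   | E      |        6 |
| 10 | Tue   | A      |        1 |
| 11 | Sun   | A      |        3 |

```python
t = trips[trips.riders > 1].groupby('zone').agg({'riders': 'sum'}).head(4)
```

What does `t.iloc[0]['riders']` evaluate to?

7

filter rows where riders > 1:
    day zone  riders
0   Sun    F       5
1   Sun    D       2
2   Mon    A       2
3   Thu    D       4
4   Thu    B       4
5   Mon    D       6
6   Thu    F       2
7   Mon    A       2
8   Mon    B       3
9   Wed    E       6
11  Sun    A       3
group by zone, sum of riders:
      riders
zone        
A          7
B          7
D         12
E          6
F          7
take first 4 rows:
      riders
zone        
A          7
B          7
D         12
E          6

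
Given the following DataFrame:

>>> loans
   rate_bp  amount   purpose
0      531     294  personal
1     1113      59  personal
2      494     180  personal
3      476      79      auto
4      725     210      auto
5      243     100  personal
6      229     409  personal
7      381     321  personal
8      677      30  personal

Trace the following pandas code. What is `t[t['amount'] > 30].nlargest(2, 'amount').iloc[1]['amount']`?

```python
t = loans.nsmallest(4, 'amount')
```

79

take 4 rows with smallest amount:
   rate_bp  amount   purpose
8      677      30  personal
1     1113      59  personal
3      476      79      auto
5      243     100  personal
filter rows where amount > 30:
   rate_bp  amount   purpose
1     1113      59  personal
3      476      79      auto
5      243     100  personal
take 2 rows with largest amount:
   rate_bp  amount   purpose
5      243     100  personal
3      476      79      auto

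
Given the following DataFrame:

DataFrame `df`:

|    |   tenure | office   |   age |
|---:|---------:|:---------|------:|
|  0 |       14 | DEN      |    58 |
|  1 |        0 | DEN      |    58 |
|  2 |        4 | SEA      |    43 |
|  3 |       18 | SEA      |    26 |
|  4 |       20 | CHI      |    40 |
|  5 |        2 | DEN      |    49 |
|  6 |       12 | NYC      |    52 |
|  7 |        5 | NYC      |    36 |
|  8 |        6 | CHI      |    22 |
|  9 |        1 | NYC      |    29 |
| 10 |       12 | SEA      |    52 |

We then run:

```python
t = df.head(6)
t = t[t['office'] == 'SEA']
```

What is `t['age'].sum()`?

69

take first 6 rows:
   tenure office  age
0      14    DEN   58
1       0    DEN   58
2       4    SEA   43
3      18    SEA   26
4      20    CHI   40
5       2    DEN   49
filter rows where office == 'SEA':
   tenure office  age
2       4    SEA   43
3      18    SEA   26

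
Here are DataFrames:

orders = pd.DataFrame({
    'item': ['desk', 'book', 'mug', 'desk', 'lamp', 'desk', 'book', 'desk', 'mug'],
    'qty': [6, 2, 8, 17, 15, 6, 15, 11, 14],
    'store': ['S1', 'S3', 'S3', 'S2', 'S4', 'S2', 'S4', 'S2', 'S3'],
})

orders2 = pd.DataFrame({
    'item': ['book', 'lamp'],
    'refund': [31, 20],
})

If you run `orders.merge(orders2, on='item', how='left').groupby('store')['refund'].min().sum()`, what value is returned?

51.0

merge on 'item' (how='left') → 9 rows:
   item  qty store  refund
0  desk    6    S1     NaN
1  book    2    S3    31.0
2   mug    8    S3     NaN
3  desk   17    S2     NaN
4  lamp   15    S4    20.0
5  desk    6    S2     NaN
6  book   15    S4    31.0
7  desk   11    S2     NaN
8   mug   14    S3     NaN
group by store, min of refund:
store
S1     NaN
S2     NaN
S3    31.0
S4    20.0
Name: refund, dtype: float64
So sum() = 51.0.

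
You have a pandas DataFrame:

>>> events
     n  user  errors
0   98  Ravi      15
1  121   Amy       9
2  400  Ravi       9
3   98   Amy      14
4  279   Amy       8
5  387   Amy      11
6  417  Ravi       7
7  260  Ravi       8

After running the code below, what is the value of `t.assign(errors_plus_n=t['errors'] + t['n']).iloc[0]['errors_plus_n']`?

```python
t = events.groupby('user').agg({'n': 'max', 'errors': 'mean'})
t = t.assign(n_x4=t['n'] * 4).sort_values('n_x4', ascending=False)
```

group by user: max(n), mean(errors):
        n  errors
user             
Amy   387   10.50
Ravi  417    9.75
add column n_x4 = t['n'] * 4:
        n  errors  n_x4
user                   
Amy   387   10.50  1548
Ravi  417    9.75  1668
sort by n_x4 descending:
        n  errors  n_x4
user                   
Ravi  417    9.75  1668
Amy   387   10.50  1548
add column errors_plus_n = t['errors'] + t['n']:
        n  errors  n_x4  errors_plus_n
user                                  
Ravi  417    9.75  1668         426.75
Amy   387   10.50  1548         397.50

426.75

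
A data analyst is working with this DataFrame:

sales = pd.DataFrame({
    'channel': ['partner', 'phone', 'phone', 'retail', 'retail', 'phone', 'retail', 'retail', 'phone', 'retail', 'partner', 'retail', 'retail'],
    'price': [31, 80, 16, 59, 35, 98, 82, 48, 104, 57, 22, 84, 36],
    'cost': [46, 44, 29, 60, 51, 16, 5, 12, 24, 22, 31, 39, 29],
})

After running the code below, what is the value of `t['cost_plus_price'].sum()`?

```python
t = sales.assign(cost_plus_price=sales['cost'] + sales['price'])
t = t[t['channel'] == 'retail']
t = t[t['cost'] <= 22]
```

add column cost_plus_price = sales['cost'] + sales['price']:
    channel  price  cost  cost_plus_price
0   partner     31    46               77
1     phone     80    44              124
2     phone     16    29               45
3    retail     59    60              119
4    retail     35    51               86
5     phone     98    16              114
6    retail     82     5               87
7    retail     48    12               60
8     phone    104    24              128
9    retail     57    22               79
10  partner     22    31               53
11   retail     84    39              123
12   retail     36    29               65
filter rows where channel == 'retail':
   channel  price  cost  cost_plus_price
3   retail     59    60              119
4   retail     35    51               86
6   retail     82     5               87
7   retail     48    12               60
9   retail     57    22               79
11  retail     84    39              123
12  retail     36    29               65
filter rows where cost <= 22:
  channel  price  cost  cost_plus_price
6  retail     82     5               87
7  retail     48    12               60
9  retail     57    22               79
The sum of column 'cost_plus_price' is 226.

226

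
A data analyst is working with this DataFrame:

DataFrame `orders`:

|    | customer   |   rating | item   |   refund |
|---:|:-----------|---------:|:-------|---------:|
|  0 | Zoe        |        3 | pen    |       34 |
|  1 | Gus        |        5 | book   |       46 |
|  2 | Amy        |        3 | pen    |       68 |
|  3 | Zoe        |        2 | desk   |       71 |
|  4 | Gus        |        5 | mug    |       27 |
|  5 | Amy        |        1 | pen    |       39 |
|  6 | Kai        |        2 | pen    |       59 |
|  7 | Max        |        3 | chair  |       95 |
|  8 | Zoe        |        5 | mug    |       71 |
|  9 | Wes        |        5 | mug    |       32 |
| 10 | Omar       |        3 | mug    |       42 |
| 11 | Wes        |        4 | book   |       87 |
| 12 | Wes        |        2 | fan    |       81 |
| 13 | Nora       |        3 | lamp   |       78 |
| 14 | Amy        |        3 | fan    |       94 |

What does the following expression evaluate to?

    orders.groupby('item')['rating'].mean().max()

4.5

group by item, mean of rating:
item
book     4.50
chair    3.00
desk     2.00
fan      2.50
lamp     3.00
mug      4.50
pen      2.25
Name: rating, dtype: float64
So max() = 4.5.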